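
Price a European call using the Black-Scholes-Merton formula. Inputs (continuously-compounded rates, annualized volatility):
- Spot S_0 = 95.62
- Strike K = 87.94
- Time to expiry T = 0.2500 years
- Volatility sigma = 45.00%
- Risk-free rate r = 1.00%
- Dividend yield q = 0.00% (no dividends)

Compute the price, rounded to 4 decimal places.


d1 = (ln(S/K) + (r - q + 0.5*sigma^2) * T) / (sigma * sqrt(T)) = 0.49573218
d2 = d1 - sigma * sqrt(T) = 0.27073218
exp(-rT) = 0.99750312; exp(-qT) = 1.00000000
C = S_0 * exp(-qT) * N(d1) - K * exp(-rT) * N(d2)
N(d1) = 0.68995831; N(d2) = 0.60670149
C = 95.6200 * 1.00000000 * 0.68995831 - 87.9400 * 0.99750312 * 0.60670149 = 12.7537

Answer: Price = 12.7537


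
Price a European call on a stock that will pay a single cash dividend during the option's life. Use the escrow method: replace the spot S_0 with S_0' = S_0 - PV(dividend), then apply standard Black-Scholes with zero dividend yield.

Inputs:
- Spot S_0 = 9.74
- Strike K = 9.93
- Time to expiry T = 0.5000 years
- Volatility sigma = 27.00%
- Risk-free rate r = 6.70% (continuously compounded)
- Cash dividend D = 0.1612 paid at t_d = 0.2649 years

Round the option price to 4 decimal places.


PV(D) = D * exp(-r * t_d) = 0.1612 * 0.98240827 = 0.15836421
S_0' = S_0 - PV(D) = 9.7400 - 0.15836421 = 9.58163579
d1 = (ln(S_0'/K) + (r + sigma^2/2)*T) / (sigma*sqrt(T)) = 0.08387255
d2 = d1 - sigma*sqrt(T) = -0.10704628
exp(-rT) = 0.96705491
N(d1) = 0.53342112; N(d2) = 0.45737613
C = S_0' * N(d1) - K * exp(-rT) * N(d2) = 9.58163579 * 0.53342112 - 9.9300 * 0.96705491 * 0.45737613 = 0.7189

Answer: Price = 0.7189


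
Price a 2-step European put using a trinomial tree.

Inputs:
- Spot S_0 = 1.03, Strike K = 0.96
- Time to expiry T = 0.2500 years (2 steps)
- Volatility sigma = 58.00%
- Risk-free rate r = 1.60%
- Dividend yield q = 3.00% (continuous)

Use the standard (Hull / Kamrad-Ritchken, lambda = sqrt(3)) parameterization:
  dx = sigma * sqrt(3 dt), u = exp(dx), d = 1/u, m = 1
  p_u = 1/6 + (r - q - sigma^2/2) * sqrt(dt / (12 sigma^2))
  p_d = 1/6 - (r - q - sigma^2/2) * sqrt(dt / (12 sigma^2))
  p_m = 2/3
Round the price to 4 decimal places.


dt = T/N = 0.125000; dx = sigma*sqrt(3*dt) = 0.355176
u = exp(dx) = 1.426432; d = 1/u = 0.701050
p_u = 0.134605, p_m = 0.666667, p_d = 0.198728
Discount per step: exp(-r*dt) = 0.998002
Stock lattice S(k, j) with j the centered position index:
  k=0: S(0,+0) = 1.0300
  k=1: S(1,-1) = 0.7221; S(1,+0) = 1.0300; S(1,+1) = 1.4692
  k=2: S(2,-2) = 0.5062; S(2,-1) = 0.7221; S(2,+0) = 1.0300; S(2,+1) = 1.4692; S(2,+2) = 2.0957
Terminal payoffs V(N, j) = max(K - S_T, 0):
  V(2,-2) = 0.453785; V(2,-1) = 0.237918; V(2,+0) = 0.000000; V(2,+1) = 0.000000; V(2,+2) = 0.000000
Backward induction: V(k, j) = exp(-r*dt) * [p_u * V(k+1, j+1) + p_m * V(k+1, j) + p_d * V(k+1, j-1)]
  V(1,-1) = exp(-r*dt) * [p_u*0.000000 + p_m*0.237918 + p_d*0.453785] = 0.248295
  V(1,+0) = exp(-r*dt) * [p_u*0.000000 + p_m*0.000000 + p_d*0.237918] = 0.047187
  V(1,+1) = exp(-r*dt) * [p_u*0.000000 + p_m*0.000000 + p_d*0.000000] = 0.000000
  V(0,+0) = exp(-r*dt) * [p_u*0.000000 + p_m*0.047187 + p_d*0.248295] = 0.080640

Answer: Price = V(0,0) = 0.0806


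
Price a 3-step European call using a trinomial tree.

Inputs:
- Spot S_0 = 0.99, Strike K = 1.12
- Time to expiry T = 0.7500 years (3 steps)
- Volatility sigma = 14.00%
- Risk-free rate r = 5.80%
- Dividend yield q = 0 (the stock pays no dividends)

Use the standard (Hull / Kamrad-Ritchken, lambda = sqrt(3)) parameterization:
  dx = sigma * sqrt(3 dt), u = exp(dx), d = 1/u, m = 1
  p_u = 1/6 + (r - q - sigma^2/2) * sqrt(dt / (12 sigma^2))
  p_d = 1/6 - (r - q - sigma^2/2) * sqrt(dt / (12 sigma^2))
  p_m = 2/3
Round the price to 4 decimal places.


dt = T/N = 0.250000; dx = sigma*sqrt(3*dt) = 0.121244
u = exp(dx) = 1.128900; d = 1/u = 0.885818
p_u = 0.216360, p_m = 0.666667, p_d = 0.116973
Discount per step: exp(-r*dt) = 0.985605
Stock lattice S(k, j) with j the centered position index:
  k=0: S(0,+0) = 0.9900
  k=1: S(1,-1) = 0.8770; S(1,+0) = 0.9900; S(1,+1) = 1.1176
  k=2: S(2,-2) = 0.7768; S(2,-1) = 0.8770; S(2,+0) = 0.9900; S(2,+1) = 1.1176; S(2,+2) = 1.2617
  k=3: S(3,-3) = 0.6881; S(3,-2) = 0.7768; S(3,-1) = 0.8770; S(3,+0) = 0.9900; S(3,+1) = 1.1176; S(3,+2) = 1.2617; S(3,+3) = 1.4243
Terminal payoffs V(N, j) = max(S_T - K, 0):
  V(3,-3) = 0.000000; V(3,-2) = 0.000000; V(3,-1) = 0.000000; V(3,+0) = 0.000000; V(3,+1) = 0.000000; V(3,+2) = 0.141671; V(3,+3) = 0.304300
Backward induction: V(k, j) = exp(-r*dt) * [p_u * V(k+1, j+1) + p_m * V(k+1, j) + p_d * V(k+1, j-1)]
  V(2,-2) = exp(-r*dt) * [p_u*0.000000 + p_m*0.000000 + p_d*0.000000] = 0.000000
  V(2,-1) = exp(-r*dt) * [p_u*0.000000 + p_m*0.000000 + p_d*0.000000] = 0.000000
  V(2,+0) = exp(-r*dt) * [p_u*0.000000 + p_m*0.000000 + p_d*0.000000] = 0.000000
  V(2,+1) = exp(-r*dt) * [p_u*0.141671 + p_m*0.000000 + p_d*0.000000] = 0.030211
  V(2,+2) = exp(-r*dt) * [p_u*0.304300 + p_m*0.141671 + p_d*0.000000] = 0.157978
  V(1,-1) = exp(-r*dt) * [p_u*0.000000 + p_m*0.000000 + p_d*0.000000] = 0.000000
  V(1,+0) = exp(-r*dt) * [p_u*0.030211 + p_m*0.000000 + p_d*0.000000] = 0.006442
  V(1,+1) = exp(-r*dt) * [p_u*0.157978 + p_m*0.030211 + p_d*0.000000] = 0.053539
  V(0,+0) = exp(-r*dt) * [p_u*0.053539 + p_m*0.006442 + p_d*0.000000] = 0.015650

Answer: Price = V(0,0) = 0.0156


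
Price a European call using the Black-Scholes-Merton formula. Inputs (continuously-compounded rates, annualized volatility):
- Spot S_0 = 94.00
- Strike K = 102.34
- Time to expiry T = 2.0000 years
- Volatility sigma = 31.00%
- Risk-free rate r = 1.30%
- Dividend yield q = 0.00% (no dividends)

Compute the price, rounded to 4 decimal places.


Answer: Price = 14.0982

Derivation:
d1 = (ln(S/K) + (r - q + 0.5*sigma^2) * T) / (sigma * sqrt(T)) = 0.08461144
d2 = d1 - sigma * sqrt(T) = -0.35379477
exp(-rT) = 0.97433509; exp(-qT) = 1.00000000
C = S_0 * exp(-qT) * N(d1) - K * exp(-rT) * N(d2)
N(d1) = 0.53371485; N(d2) = 0.36174635
C = 94.0000 * 1.00000000 * 0.53371485 - 102.3400 * 0.97433509 * 0.36174635 = 14.0982


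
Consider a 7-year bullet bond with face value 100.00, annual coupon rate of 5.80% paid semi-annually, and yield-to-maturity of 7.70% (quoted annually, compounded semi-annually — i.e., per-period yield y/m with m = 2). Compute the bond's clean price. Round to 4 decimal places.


Answer: Price = 89.8649

Derivation:
Coupon per period c = face * coupon_rate / m = 2.900000
Periods per year m = 2; per-period yield y/m = 0.038500
Number of cashflows N = 14
Cashflows (t years, CF_t, discount factor 1/(1+y/m)^(m*t), PV):
  t = 0.5000: CF_t = 2.900000, DF = 0.962927, PV = 2.792489
  t = 1.0000: CF_t = 2.900000, DF = 0.927229, PV = 2.688964
  t = 1.5000: CF_t = 2.900000, DF = 0.892854, PV = 2.589277
  t = 2.0000: CF_t = 2.900000, DF = 0.859754, PV = 2.493285
  t = 2.5000: CF_t = 2.900000, DF = 0.827880, PV = 2.400853
  t = 3.0000: CF_t = 2.900000, DF = 0.797188, PV = 2.311846
  t = 3.5000: CF_t = 2.900000, DF = 0.767635, PV = 2.226140
  t = 4.0000: CF_t = 2.900000, DF = 0.739176, PV = 2.143611
  t = 4.5000: CF_t = 2.900000, DF = 0.711773, PV = 2.064142
  t = 5.0000: CF_t = 2.900000, DF = 0.685386, PV = 1.987618
  t = 5.5000: CF_t = 2.900000, DF = 0.659977, PV = 1.913932
  t = 6.0000: CF_t = 2.900000, DF = 0.635509, PV = 1.842977
  t = 6.5000: CF_t = 2.900000, DF = 0.611949, PV = 1.774653
  t = 7.0000: CF_t = 102.900000, DF = 0.589263, PV = 60.635137
Price P = sum_t PV_t = 89.864925


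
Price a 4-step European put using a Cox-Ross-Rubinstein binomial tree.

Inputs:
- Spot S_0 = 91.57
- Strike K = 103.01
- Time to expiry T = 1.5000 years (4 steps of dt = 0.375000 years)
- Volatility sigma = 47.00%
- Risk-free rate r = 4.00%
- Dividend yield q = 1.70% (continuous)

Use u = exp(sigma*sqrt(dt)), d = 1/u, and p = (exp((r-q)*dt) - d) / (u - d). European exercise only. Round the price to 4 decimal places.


Answer: Price = V(0,0) = 25.4701

Derivation:
dt = T/N = 0.375000
u = exp(sigma*sqrt(dt)) = 1.333511; d = 1/u = 0.749900
p = (exp((r-q)*dt) - d) / (u - d) = 0.443381
Discount per step: exp(-r*dt) = 0.985112
Stock lattice S(k, i) with i counting down-moves:
  k=0: S(0,0) = 91.5700
  k=1: S(1,0) = 122.1096; S(1,1) = 68.6684
  k=2: S(2,0) = 162.8344; S(2,1) = 91.5700; S(2,2) = 51.4944
  k=3: S(3,0) = 217.1414; S(3,1) = 122.1096; S(3,2) = 68.6684; S(3,3) = 38.6157
  k=4: S(4,0) = 289.5604; S(4,1) = 162.8344; S(4,2) = 91.5700; S(4,3) = 51.4944; S(4,4) = 28.9579
Terminal payoffs V(N, i) = max(K - S_T, 0):
  V(4,0) = 0.000000; V(4,1) = 0.000000; V(4,2) = 11.440000; V(4,3) = 51.515571; V(4,4) = 74.052086
Backward induction: V(k, i) = exp(-r*dt) * [p * V(k+1, i) + (1-p) * V(k+1, i+1)].
  V(3,0) = exp(-r*dt) * [p*0.000000 + (1-p)*0.000000] = 0.000000
  V(3,1) = exp(-r*dt) * [p*0.000000 + (1-p)*11.440000] = 6.272913
  V(3,2) = exp(-r*dt) * [p*11.440000 + (1-p)*51.515571] = 33.244381
  V(3,3) = exp(-r*dt) * [p*51.515571 + (1-p)*74.052086] = 63.106087
  V(2,0) = exp(-r*dt) * [p*0.000000 + (1-p)*6.272913] = 3.439636
  V(2,1) = exp(-r*dt) * [p*6.272913 + (1-p)*33.244381] = 20.968828
  V(2,2) = exp(-r*dt) * [p*33.244381 + (1-p)*63.106087] = 49.123552
  V(1,0) = exp(-r*dt) * [p*3.439636 + (1-p)*20.968828] = 13.000236
  V(1,1) = exp(-r*dt) * [p*20.968828 + (1-p)*49.123552] = 36.094767
  V(0,0) = exp(-r*dt) * [p*13.000236 + (1-p)*36.094767] = 25.470147


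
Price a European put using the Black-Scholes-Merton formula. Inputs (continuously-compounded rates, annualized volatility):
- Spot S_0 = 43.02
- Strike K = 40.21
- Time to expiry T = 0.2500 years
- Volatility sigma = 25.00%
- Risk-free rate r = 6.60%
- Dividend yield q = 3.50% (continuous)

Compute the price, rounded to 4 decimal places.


Answer: Price = 0.8616

Derivation:
d1 = (ln(S/K) + (r - q + 0.5*sigma^2) * T) / (sigma * sqrt(T)) = 0.66489522
d2 = d1 - sigma * sqrt(T) = 0.53989522
exp(-rT) = 0.98363538; exp(-qT) = 0.99128817
P = K * exp(-rT) * N(-d2) - S_0 * exp(-qT) * N(-d1)
N(-d1) = 0.25305876; N(-d2) = 0.29463465
P = 40.2100 * 0.98363538 * 0.29463465 - 43.0200 * 0.99128817 * 0.25305876 = 0.8616


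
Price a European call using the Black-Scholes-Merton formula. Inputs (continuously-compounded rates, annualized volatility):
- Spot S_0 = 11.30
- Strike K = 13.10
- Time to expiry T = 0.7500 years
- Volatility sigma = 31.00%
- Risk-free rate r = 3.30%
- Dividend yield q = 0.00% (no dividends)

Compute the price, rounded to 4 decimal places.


d1 = (ln(S/K) + (r - q + 0.5*sigma^2) * T) / (sigma * sqrt(T)) = -0.32414308
d2 = d1 - sigma * sqrt(T) = -0.59261096
exp(-rT) = 0.97555377; exp(-qT) = 1.00000000
C = S_0 * exp(-qT) * N(d1) - K * exp(-rT) * N(d2)
N(d1) = 0.37291486; N(d2) = 0.27672077
C = 11.3000 * 1.00000000 * 0.37291486 - 13.1000 * 0.97555377 * 0.27672077 = 0.6775

Answer: Price = 0.6775


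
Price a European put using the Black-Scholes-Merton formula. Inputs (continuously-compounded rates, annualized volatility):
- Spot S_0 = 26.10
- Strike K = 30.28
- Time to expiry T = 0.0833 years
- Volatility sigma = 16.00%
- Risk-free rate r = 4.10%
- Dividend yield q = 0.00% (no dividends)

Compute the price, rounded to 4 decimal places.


Answer: Price = 4.0771

Derivation:
d1 = (ln(S/K) + (r - q + 0.5*sigma^2) * T) / (sigma * sqrt(T)) = -3.11984346
d2 = d1 - sigma * sqrt(T) = -3.16602224
exp(-rT) = 0.99659053; exp(-qT) = 1.00000000
P = K * exp(-rT) * N(-d2) - S_0 * exp(-qT) * N(-d1)
N(-d1) = 0.99909526; N(-d2) = 0.99922731
P = 30.2800 * 0.99659053 * 0.99922731 - 26.1000 * 1.00000000 * 0.99909526 = 4.0771


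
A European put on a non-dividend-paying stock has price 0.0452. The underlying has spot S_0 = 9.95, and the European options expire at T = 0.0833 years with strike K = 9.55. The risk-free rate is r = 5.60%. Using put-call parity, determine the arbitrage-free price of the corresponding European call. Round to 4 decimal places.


Put-call parity: C - P = S_0 * exp(-qT) - K * exp(-rT).
S_0 * exp(-qT) = 9.9500 * 1.00000000 = 9.95000000
K * exp(-rT) = 9.5500 * 0.99534606 = 9.50555490
C = P + S*exp(-qT) - K*exp(-rT)
C = 0.0452 + 9.95000000 - 9.50555490 = 0.4896

Answer: Call price = 0.4896


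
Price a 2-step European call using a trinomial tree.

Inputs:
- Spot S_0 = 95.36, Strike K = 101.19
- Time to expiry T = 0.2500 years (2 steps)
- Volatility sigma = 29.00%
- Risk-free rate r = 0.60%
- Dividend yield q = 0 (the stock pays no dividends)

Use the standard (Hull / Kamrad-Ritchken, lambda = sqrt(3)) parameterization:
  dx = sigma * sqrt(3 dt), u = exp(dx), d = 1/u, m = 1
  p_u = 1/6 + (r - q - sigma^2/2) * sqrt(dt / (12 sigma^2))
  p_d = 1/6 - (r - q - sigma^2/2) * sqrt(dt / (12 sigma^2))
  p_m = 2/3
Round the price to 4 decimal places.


dt = T/N = 0.125000; dx = sigma*sqrt(3*dt) = 0.177588
u = exp(dx) = 1.194333; d = 1/u = 0.837287
p_u = 0.153979, p_m = 0.666667, p_d = 0.179354
Discount per step: exp(-r*dt) = 0.999250
Stock lattice S(k, j) with j the centered position index:
  k=0: S(0,+0) = 95.3600
  k=1: S(1,-1) = 79.8437; S(1,+0) = 95.3600; S(1,+1) = 113.8916
  k=2: S(2,-2) = 66.8521; S(2,-1) = 79.8437; S(2,+0) = 95.3600; S(2,+1) = 113.8916; S(2,+2) = 136.0245
Terminal payoffs V(N, j) = max(S_T - K, 0):
  V(2,-2) = 0.000000; V(2,-1) = 0.000000; V(2,+0) = 0.000000; V(2,+1) = 12.701610; V(2,+2) = 34.834527
Backward induction: V(k, j) = exp(-r*dt) * [p_u * V(k+1, j+1) + p_m * V(k+1, j) + p_d * V(k+1, j-1)]
  V(1,-1) = exp(-r*dt) * [p_u*0.000000 + p_m*0.000000 + p_d*0.000000] = 0.000000
  V(1,+0) = exp(-r*dt) * [p_u*12.701610 + p_m*0.000000 + p_d*0.000000] = 1.954319
  V(1,+1) = exp(-r*dt) * [p_u*34.834527 + p_m*12.701610 + p_d*0.000000] = 13.821166
  V(0,+0) = exp(-r*dt) * [p_u*13.821166 + p_m*1.954319 + p_d*0.000000] = 3.428480

Answer: Price = V(0,0) = 3.4285


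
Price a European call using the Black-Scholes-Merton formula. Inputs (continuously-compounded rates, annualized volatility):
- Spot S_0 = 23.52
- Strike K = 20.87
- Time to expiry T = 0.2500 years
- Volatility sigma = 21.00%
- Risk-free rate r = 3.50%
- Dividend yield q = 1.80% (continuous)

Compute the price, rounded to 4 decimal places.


Answer: Price = 2.8614

Derivation:
d1 = (ln(S/K) + (r - q + 0.5*sigma^2) * T) / (sigma * sqrt(T)) = 1.23143716
d2 = d1 - sigma * sqrt(T) = 1.12643716
exp(-rT) = 0.99128817; exp(-qT) = 0.99551011
C = S_0 * exp(-qT) * N(d1) - K * exp(-rT) * N(d2)
N(d1) = 0.89092030; N(d2) = 0.87000974
C = 23.5200 * 0.99551011 * 0.89092030 - 20.8700 * 0.99128817 * 0.87000974 = 2.8614


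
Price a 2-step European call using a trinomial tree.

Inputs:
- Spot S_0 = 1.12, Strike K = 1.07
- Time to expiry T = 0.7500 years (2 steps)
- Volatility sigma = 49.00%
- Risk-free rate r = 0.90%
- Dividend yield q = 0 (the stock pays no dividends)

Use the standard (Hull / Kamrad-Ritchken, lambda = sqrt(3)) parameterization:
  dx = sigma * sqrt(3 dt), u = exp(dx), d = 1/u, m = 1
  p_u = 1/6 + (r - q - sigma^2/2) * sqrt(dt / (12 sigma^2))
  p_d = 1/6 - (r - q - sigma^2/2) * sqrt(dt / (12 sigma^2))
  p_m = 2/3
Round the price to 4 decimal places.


dt = T/N = 0.375000; dx = sigma*sqrt(3*dt) = 0.519723
u = exp(dx) = 1.681563; d = 1/u = 0.594685
p_u = 0.126603, p_m = 0.666667, p_d = 0.206730
Discount per step: exp(-r*dt) = 0.996631
Stock lattice S(k, j) with j the centered position index:
  k=0: S(0,+0) = 1.1200
  k=1: S(1,-1) = 0.6660; S(1,+0) = 1.1200; S(1,+1) = 1.8834
  k=2: S(2,-2) = 0.3961; S(2,-1) = 0.6660; S(2,+0) = 1.1200; S(2,+1) = 1.8834; S(2,+2) = 3.1670
Terminal payoffs V(N, j) = max(S_T - K, 0):
  V(2,-2) = 0.000000; V(2,-1) = 0.000000; V(2,+0) = 0.050000; V(2,+1) = 0.813350; V(2,+2) = 2.096971
Backward induction: V(k, j) = exp(-r*dt) * [p_u * V(k+1, j+1) + p_m * V(k+1, j) + p_d * V(k+1, j-1)]
  V(1,-1) = exp(-r*dt) * [p_u*0.050000 + p_m*0.000000 + p_d*0.000000] = 0.006309
  V(1,+0) = exp(-r*dt) * [p_u*0.813350 + p_m*0.050000 + p_d*0.000000] = 0.135847
  V(1,+1) = exp(-r*dt) * [p_u*2.096971 + p_m*0.813350 + p_d*0.050000] = 0.815297
  V(0,+0) = exp(-r*dt) * [p_u*0.815297 + p_m*0.135847 + p_d*0.006309] = 0.194431

Answer: Price = V(0,0) = 0.1944


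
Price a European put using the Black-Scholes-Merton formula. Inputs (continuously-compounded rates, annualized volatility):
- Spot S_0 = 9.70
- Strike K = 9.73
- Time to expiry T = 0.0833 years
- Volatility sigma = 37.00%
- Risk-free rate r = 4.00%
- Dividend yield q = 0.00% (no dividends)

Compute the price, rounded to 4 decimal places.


Answer: Price = 0.4118

Derivation:
d1 = (ln(S/K) + (r - q + 0.5*sigma^2) * T) / (sigma * sqrt(T)) = 0.05567901
d2 = d1 - sigma * sqrt(T) = -0.05110943
exp(-rT) = 0.99667354; exp(-qT) = 1.00000000
P = K * exp(-rT) * N(-d2) - S_0 * exp(-qT) * N(-d1)
N(-d1) = 0.47779876; N(-d2) = 0.52038084
P = 9.7300 * 0.99667354 * 0.52038084 - 9.7000 * 1.00000000 * 0.47779876 = 0.4118


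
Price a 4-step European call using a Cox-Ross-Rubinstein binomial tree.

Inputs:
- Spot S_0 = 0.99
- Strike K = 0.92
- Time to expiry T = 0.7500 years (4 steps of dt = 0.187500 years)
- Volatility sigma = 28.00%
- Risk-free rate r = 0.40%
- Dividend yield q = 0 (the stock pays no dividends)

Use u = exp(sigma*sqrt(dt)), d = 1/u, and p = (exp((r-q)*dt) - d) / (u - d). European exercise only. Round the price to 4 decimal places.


Answer: Price = V(0,0) = 0.1362

Derivation:
dt = T/N = 0.187500
u = exp(sigma*sqrt(dt)) = 1.128900; d = 1/u = 0.885818
p = (exp((r-q)*dt) - d) / (u - d) = 0.472813
Discount per step: exp(-r*dt) = 0.999250
Stock lattice S(k, i) with i counting down-moves:
  k=0: S(0,0) = 0.9900
  k=1: S(1,0) = 1.1176; S(1,1) = 0.8770
  k=2: S(2,0) = 1.2617; S(2,1) = 0.9900; S(2,2) = 0.7768
  k=3: S(3,0) = 1.4243; S(3,1) = 1.1176; S(3,2) = 0.8770; S(3,3) = 0.6881
  k=4: S(4,0) = 1.6079; S(4,1) = 1.2617; S(4,2) = 0.9900; S(4,3) = 0.7768; S(4,4) = 0.6096
Terminal payoffs V(N, i) = max(S_T - K, 0):
  V(4,0) = 0.687892; V(4,1) = 0.341671; V(4,2) = 0.070000; V(4,3) = 0.000000; V(4,4) = 0.000000
Backward induction: V(k, i) = exp(-r*dt) * [p * V(k+1, i) + (1-p) * V(k+1, i+1)].
  V(3,0) = exp(-r*dt) * [p*0.687892 + (1-p)*0.341671] = 0.504990
  V(3,1) = exp(-r*dt) * [p*0.341671 + (1-p)*0.070000] = 0.198301
  V(3,2) = exp(-r*dt) * [p*0.070000 + (1-p)*0.000000] = 0.033072
  V(3,3) = exp(-r*dt) * [p*0.000000 + (1-p)*0.000000] = 0.000000
  V(2,0) = exp(-r*dt) * [p*0.504990 + (1-p)*0.198301] = 0.343050
  V(2,1) = exp(-r*dt) * [p*0.198301 + (1-p)*0.033072] = 0.111111
  V(2,2) = exp(-r*dt) * [p*0.033072 + (1-p)*0.000000] = 0.015625
  V(1,0) = exp(-r*dt) * [p*0.343050 + (1-p)*0.111111] = 0.220609
  V(1,1) = exp(-r*dt) * [p*0.111111 + (1-p)*0.015625] = 0.060726
  V(0,0) = exp(-r*dt) * [p*0.220609 + (1-p)*0.060726] = 0.136219


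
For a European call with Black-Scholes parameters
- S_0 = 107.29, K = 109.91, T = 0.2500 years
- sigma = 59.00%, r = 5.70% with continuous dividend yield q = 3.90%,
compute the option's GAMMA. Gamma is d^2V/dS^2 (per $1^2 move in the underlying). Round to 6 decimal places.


d1 = 0.0809698290; d2 = -0.2140301710
phi(d1) = 0.3976366661; exp(-qT) = 0.9902973771; exp(-rT) = 0.9858510507
Gamma = exp(-qT) * phi(d1) / (S * sigma * sqrt(T)) = 0.9902973771 * 0.3976366661 / (107.2900 * 0.5900 * 0.5000000000) = 0.012441

Answer: Gamma = 0.012441


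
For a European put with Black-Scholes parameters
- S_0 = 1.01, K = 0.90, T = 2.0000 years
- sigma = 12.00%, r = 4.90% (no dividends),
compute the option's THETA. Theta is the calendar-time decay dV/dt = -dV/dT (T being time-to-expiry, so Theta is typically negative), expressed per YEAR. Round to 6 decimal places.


d1 = 1.3417990310; d2 = 1.1720934035
phi(d1) = 0.1621633930; exp(-qT) = 1.0000000000; exp(-rT) = 0.9066489038
Theta = -S*exp(-qT)*phi(d1)*sigma/(2*sqrt(T)) + r*K*exp(-rT)*N(-d2) - q*S*exp(-qT)*N(-d1)
N(-d1) = 0.0898305833; N(-d2) = 0.1205797790; sqrt(T) = 1.4142135624
Term 1 = -1.0100 * 1.0000000000 * 0.1621633930 * 0.1200 / (2 * 1.4142135624) = -0.0069488102
Term 2 = 0.0490 * 0.9000 * 0.9066489038 * 0.1205797790 = 0.0048211674
Term 3 = 0 (no dividend yield, q = 0)
Theta = -0.0069488102 + (0.0048211674) + (0.0000000000) = -0.002128

Answer: Theta = -0.002128


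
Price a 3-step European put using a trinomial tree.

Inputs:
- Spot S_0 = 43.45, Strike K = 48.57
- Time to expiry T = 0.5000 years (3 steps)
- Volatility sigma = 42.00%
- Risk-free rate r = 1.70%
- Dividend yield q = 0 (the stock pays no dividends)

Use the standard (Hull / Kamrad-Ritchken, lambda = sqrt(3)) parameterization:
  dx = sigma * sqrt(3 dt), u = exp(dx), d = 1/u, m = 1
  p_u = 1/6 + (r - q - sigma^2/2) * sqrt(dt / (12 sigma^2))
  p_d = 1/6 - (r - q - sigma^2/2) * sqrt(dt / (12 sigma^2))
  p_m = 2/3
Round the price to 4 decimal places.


dt = T/N = 0.166667; dx = sigma*sqrt(3*dt) = 0.296985
u = exp(dx) = 1.345795; d = 1/u = 0.743055
p_u = 0.146688, p_m = 0.666667, p_d = 0.186645
Discount per step: exp(-r*dt) = 0.997171
Stock lattice S(k, j) with j the centered position index:
  k=0: S(0,+0) = 43.4500
  k=1: S(1,-1) = 32.2858; S(1,+0) = 43.4500; S(1,+1) = 58.4748
  k=2: S(2,-2) = 23.9901; S(2,-1) = 32.2858; S(2,+0) = 43.4500; S(2,+1) = 58.4748; S(2,+2) = 78.6951
  k=3: S(3,-3) = 17.8260; S(3,-2) = 23.9901; S(3,-1) = 32.2858; S(3,+0) = 43.4500; S(3,+1) = 58.4748; S(3,+2) = 78.6951; S(3,+3) = 105.9074
Terminal payoffs V(N, j) = max(K - S_T, 0):
  V(3,-3) = 30.744031; V(3,-2) = 24.579902; V(3,-1) = 16.284248; V(3,+0) = 5.120000; V(3,+1) = 0.000000; V(3,+2) = 0.000000; V(3,+3) = 0.000000
Backward induction: V(k, j) = exp(-r*dt) * [p_u * V(k+1, j+1) + p_m * V(k+1, j) + p_d * V(k+1, j-1)]
  V(2,-2) = exp(-r*dt) * [p_u*16.284248 + p_m*24.579902 + p_d*30.744031] = 24.444177
  V(2,-1) = exp(-r*dt) * [p_u*5.120000 + p_m*16.284248 + p_d*24.579902] = 16.149110
  V(2,+0) = exp(-r*dt) * [p_u*0.000000 + p_m*5.120000 + p_d*16.284248] = 6.434454
  V(2,+1) = exp(-r*dt) * [p_u*0.000000 + p_m*0.000000 + p_d*5.120000] = 0.952920
  V(2,+2) = exp(-r*dt) * [p_u*0.000000 + p_m*0.000000 + p_d*0.000000] = 0.000000
  V(1,-1) = exp(-r*dt) * [p_u*6.434454 + p_m*16.149110 + p_d*24.444177] = 16.226281
  V(1,+0) = exp(-r*dt) * [p_u*0.952920 + p_m*6.434454 + p_d*16.149110] = 7.422512
  V(1,+1) = exp(-r*dt) * [p_u*0.000000 + p_m*0.952920 + p_d*6.434454] = 1.831045
  V(0,+0) = exp(-r*dt) * [p_u*1.831045 + p_m*7.422512 + p_d*16.226281] = 8.222163

Answer: Price = V(0,0) = 8.2222


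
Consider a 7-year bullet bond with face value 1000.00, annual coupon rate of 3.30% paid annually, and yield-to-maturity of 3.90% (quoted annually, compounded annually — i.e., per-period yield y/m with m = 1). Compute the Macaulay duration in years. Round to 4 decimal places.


Coupon per period c = face * coupon_rate / m = 33.000000
Periods per year m = 1; per-period yield y/m = 0.039000
Number of cashflows N = 7
Cashflows (t years, CF_t, discount factor 1/(1+y/m)^(m*t), PV):
  t = 1.0000: CF_t = 33.000000, DF = 0.962464, PV = 31.761309
  t = 2.0000: CF_t = 33.000000, DF = 0.926337, PV = 30.569114
  t = 3.0000: CF_t = 33.000000, DF = 0.891566, PV = 29.421668
  t = 4.0000: CF_t = 33.000000, DF = 0.858100, PV = 28.317294
  t = 5.0000: CF_t = 33.000000, DF = 0.825890, PV = 27.254373
  t = 6.0000: CF_t = 33.000000, DF = 0.794889, PV = 26.231351
  t = 7.0000: CF_t = 1033.000000, DF = 0.765052, PV = 790.299102
Price P = sum_t PV_t = 963.854211
Macaulay numerator sum_t t * PV_t:
  t * PV_t at t = 1.0000: 31.761309
  t * PV_t at t = 2.0000: 61.138227
  t * PV_t at t = 3.0000: 88.265005
  t * PV_t at t = 4.0000: 113.269176
  t * PV_t at t = 5.0000: 136.271867
  t * PV_t at t = 6.0000: 157.388104
  t * PV_t at t = 7.0000: 5532.093716
Macaulay duration D = (sum_t t * PV_t) / P = 6120.187405 / 963.854211 = 6.349702

Answer: Macaulay duration = 6.3497 years


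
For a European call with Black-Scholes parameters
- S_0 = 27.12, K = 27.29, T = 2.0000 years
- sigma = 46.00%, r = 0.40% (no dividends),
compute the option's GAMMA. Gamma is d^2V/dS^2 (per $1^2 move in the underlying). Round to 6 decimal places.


Answer: Gamma = 0.021428

Derivation:
d1 = 0.3279609340; d2 = -0.3225773047
phi(d1) = 0.3780541951; exp(-qT) = 1.0000000000; exp(-rT) = 0.9920319148
Gamma = exp(-qT) * phi(d1) / (S * sigma * sqrt(T)) = 1.0000000000 * 0.3780541951 / (27.1200 * 0.4600 * 1.4142135624) = 0.021428


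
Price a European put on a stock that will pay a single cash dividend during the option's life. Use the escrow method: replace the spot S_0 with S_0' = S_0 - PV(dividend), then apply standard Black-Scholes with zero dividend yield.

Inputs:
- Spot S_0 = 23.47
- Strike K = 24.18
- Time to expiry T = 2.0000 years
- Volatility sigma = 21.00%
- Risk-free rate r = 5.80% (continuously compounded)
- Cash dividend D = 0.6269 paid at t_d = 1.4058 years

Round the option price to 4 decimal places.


Answer: Price = 1.9970

Derivation:
PV(D) = D * exp(-r * t_d) = 0.6269 * 0.92169916 = 0.57781320
S_0' = S_0 - PV(D) = 23.4700 - 0.57781320 = 22.89218680
d1 = (ln(S_0'/K) + (r + sigma^2/2)*T) / (sigma*sqrt(T)) = 0.35479864
d2 = d1 - sigma*sqrt(T) = 0.05781379
exp(-rT) = 0.89047522
N(-d1) = 0.36137022; N(-d2) = 0.47694848
P = K * exp(-rT) * N(-d2) - S_0' * N(-d1) = 24.1800 * 0.89047522 * 0.47694848 - 22.89218680 * 0.36137022 = 1.9970


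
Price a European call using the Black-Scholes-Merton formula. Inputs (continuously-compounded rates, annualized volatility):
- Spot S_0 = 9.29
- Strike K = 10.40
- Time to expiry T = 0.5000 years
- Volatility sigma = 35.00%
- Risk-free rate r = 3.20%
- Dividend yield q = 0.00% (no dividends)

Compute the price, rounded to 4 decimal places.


d1 = (ln(S/K) + (r - q + 0.5*sigma^2) * T) / (sigma * sqrt(T)) = -0.26765912
d2 = d1 - sigma * sqrt(T) = -0.51514650
exp(-rT) = 0.98412732; exp(-qT) = 1.00000000
C = S_0 * exp(-qT) * N(d1) - K * exp(-rT) * N(d2)
N(d1) = 0.39448086; N(d2) = 0.30322533
C = 9.2900 * 1.00000000 * 0.39448086 - 10.4000 * 0.98412732 * 0.30322533 = 0.5612

Answer: Price = 0.5612


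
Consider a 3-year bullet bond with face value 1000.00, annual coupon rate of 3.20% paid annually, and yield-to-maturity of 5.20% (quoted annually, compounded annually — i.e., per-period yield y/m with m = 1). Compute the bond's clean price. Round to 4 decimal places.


Answer: Price = 945.7385

Derivation:
Coupon per period c = face * coupon_rate / m = 32.000000
Periods per year m = 1; per-period yield y/m = 0.052000
Number of cashflows N = 3
Cashflows (t years, CF_t, discount factor 1/(1+y/m)^(m*t), PV):
  t = 1.0000: CF_t = 32.000000, DF = 0.950570, PV = 30.418251
  t = 2.0000: CF_t = 32.000000, DF = 0.903584, PV = 28.914687
  t = 3.0000: CF_t = 1032.000000, DF = 0.858920, PV = 886.405573
Price P = sum_t PV_t = 945.738511


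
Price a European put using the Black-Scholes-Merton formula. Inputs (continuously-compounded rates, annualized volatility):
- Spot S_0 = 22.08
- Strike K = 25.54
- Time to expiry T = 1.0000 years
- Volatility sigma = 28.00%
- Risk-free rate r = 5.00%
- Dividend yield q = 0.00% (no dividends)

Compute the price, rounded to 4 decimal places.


d1 = (ln(S/K) + (r - q + 0.5*sigma^2) * T) / (sigma * sqrt(T)) = -0.20133439
d2 = d1 - sigma * sqrt(T) = -0.48133439
exp(-rT) = 0.95122942; exp(-qT) = 1.00000000
P = K * exp(-rT) * N(-d2) - S_0 * exp(-qT) * N(-d1)
N(-d1) = 0.57978144; N(-d2) = 0.68486057
P = 25.5400 * 0.95122942 * 0.68486057 - 22.0800 * 1.00000000 * 0.57978144 = 3.8367

Answer: Price = 3.8367


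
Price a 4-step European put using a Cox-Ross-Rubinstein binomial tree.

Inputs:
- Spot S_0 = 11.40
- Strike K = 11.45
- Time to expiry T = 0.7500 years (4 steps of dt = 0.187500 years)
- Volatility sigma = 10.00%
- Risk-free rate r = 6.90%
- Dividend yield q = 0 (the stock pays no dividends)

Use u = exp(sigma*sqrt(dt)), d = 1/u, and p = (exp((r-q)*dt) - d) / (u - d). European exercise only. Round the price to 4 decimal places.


dt = T/N = 0.187500
u = exp(sigma*sqrt(dt)) = 1.044252; d = 1/u = 0.957623
p = (exp((r-q)*dt) - d) / (u - d) = 0.639489
Discount per step: exp(-r*dt) = 0.987146
Stock lattice S(k, i) with i counting down-moves:
  k=0: S(0,0) = 11.4000
  k=1: S(1,0) = 11.9045; S(1,1) = 10.9169
  k=2: S(2,0) = 12.4313; S(2,1) = 11.4000; S(2,2) = 10.4543
  k=3: S(3,0) = 12.9814; S(3,1) = 11.9045; S(3,2) = 10.9169; S(3,3) = 10.0113
  k=4: S(4,0) = 13.5559; S(4,1) = 12.4313; S(4,2) = 11.4000; S(4,3) = 10.4543; S(4,4) = 9.5870
Terminal payoffs V(N, i) = max(K - S_T, 0):
  V(4,0) = 0.000000; V(4,1) = 0.000000; V(4,2) = 0.050000; V(4,3) = 0.995727; V(4,4) = 1.862998
Backward induction: V(k, i) = exp(-r*dt) * [p * V(k+1, i) + (1-p) * V(k+1, i+1)].
  V(3,0) = exp(-r*dt) * [p*0.000000 + (1-p)*0.000000] = 0.000000
  V(3,1) = exp(-r*dt) * [p*0.000000 + (1-p)*0.050000] = 0.017794
  V(3,2) = exp(-r*dt) * [p*0.050000 + (1-p)*0.995727] = 0.385919
  V(3,3) = exp(-r*dt) * [p*0.995727 + (1-p)*1.862998] = 1.291569
  V(2,0) = exp(-r*dt) * [p*0.000000 + (1-p)*0.017794] = 0.006332
  V(2,1) = exp(-r*dt) * [p*0.017794 + (1-p)*0.385919] = 0.148572
  V(2,2) = exp(-r*dt) * [p*0.385919 + (1-p)*1.291569] = 0.703258
  V(1,0) = exp(-r*dt) * [p*0.006332 + (1-p)*0.148572] = 0.056871
  V(1,1) = exp(-r*dt) * [p*0.148572 + (1-p)*0.703258] = 0.344062
  V(0,0) = exp(-r*dt) * [p*0.056871 + (1-p)*0.344062] = 0.158345

Answer: Price = V(0,0) = 0.1583


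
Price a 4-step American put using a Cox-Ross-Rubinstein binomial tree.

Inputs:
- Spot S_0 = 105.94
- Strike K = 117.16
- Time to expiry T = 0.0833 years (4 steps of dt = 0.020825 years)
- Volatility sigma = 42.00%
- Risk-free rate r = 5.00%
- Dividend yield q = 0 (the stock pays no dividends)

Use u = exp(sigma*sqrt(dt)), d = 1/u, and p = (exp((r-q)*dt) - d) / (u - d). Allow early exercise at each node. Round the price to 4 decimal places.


dt = T/N = 0.020825
u = exp(sigma*sqrt(dt)) = 1.062484; d = 1/u = 0.941191
p = (exp((r-q)*dt) - d) / (u - d) = 0.493441
Discount per step: exp(-r*dt) = 0.998959
Stock lattice S(k, i) with i counting down-moves:
  k=0: S(0,0) = 105.9400
  k=1: S(1,0) = 112.5596; S(1,1) = 99.7097
  k=2: S(2,0) = 119.5927; S(2,1) = 105.9400; S(2,2) = 93.8459
  k=3: S(3,0) = 127.0654; S(3,1) = 112.5596; S(3,2) = 99.7097; S(3,3) = 88.3268
  k=4: S(4,0) = 135.0050; S(4,1) = 119.5927; S(4,2) = 105.9400; S(4,3) = 93.8459; S(4,4) = 83.1324
Terminal payoffs V(N, i) = max(K - S_T, 0):
  V(4,0) = 0.000000; V(4,1) = 0.000000; V(4,2) = 11.220000; V(4,3) = 23.314145; V(4,4) = 34.027619
Backward induction: V(k, i) = exp(-r*dt) * [p * V(k+1, i) + (1-p) * V(k+1, i+1)]; then take max(V_cont, immediate exercise) for American.
  V(3,0) = exp(-r*dt) * [p*0.000000 + (1-p)*0.000000] = 0.000000; exercise = 0.000000; V(3,0) = max -> 0.000000
  V(3,1) = exp(-r*dt) * [p*0.000000 + (1-p)*11.220000] = 5.677674; exercise = 4.600435; V(3,1) = max -> 5.677674
  V(3,2) = exp(-r*dt) * [p*11.220000 + (1-p)*23.314145] = 17.328343; exercise = 17.450272; V(3,2) = max -> 17.450272
  V(3,3) = exp(-r*dt) * [p*23.314145 + (1-p)*34.027619] = 28.711238; exercise = 28.833168; V(3,3) = max -> 28.833168
  V(2,0) = exp(-r*dt) * [p*0.000000 + (1-p)*5.677674] = 2.873083; exercise = 0.000000; V(2,0) = max -> 2.873083
  V(2,1) = exp(-r*dt) * [p*5.677674 + (1-p)*17.450272] = 11.629072; exercise = 11.220000; V(2,1) = max -> 11.629072
  V(2,2) = exp(-r*dt) * [p*17.450272 + (1-p)*28.833168] = 23.192216; exercise = 23.314145; V(2,2) = max -> 23.314145
  V(1,0) = exp(-r*dt) * [p*2.873083 + (1-p)*11.629072] = 7.300900; exercise = 4.600435; V(1,0) = max -> 7.300900
  V(1,1) = exp(-r*dt) * [p*11.629072 + (1-p)*23.314145] = 17.529986; exercise = 17.450272; V(1,1) = max -> 17.529986
  V(0,0) = exp(-r*dt) * [p*7.300900 + (1-p)*17.529986] = 12.469542; exercise = 11.220000; V(0,0) = max -> 12.469542

Answer: Price = V(0,0) = 12.4695


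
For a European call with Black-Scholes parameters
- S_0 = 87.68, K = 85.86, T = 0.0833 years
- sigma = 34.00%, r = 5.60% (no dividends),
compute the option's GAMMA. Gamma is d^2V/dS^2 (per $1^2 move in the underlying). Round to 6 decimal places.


d1 = 0.3103569462; d2 = 0.2122270323
phi(d1) = 0.3801842596; exp(-qT) = 1.0000000000; exp(-rT) = 0.9953460633
Gamma = exp(-qT) * phi(d1) / (S * sigma * sqrt(T)) = 1.0000000000 * 0.3801842596 / (87.6800 * 0.3400 * 0.2886173938) = 0.044187

Answer: Gamma = 0.044187


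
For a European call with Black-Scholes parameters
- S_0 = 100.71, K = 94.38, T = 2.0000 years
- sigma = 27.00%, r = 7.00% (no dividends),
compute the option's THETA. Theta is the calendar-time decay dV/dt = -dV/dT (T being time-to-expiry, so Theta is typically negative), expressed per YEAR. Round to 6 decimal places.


Answer: Theta = -6.591857

Derivation:
d1 = 0.7275759861; d2 = 0.3457383243
phi(d1) = 0.3061678062; exp(-qT) = 1.0000000000; exp(-rT) = 0.8693582354
Theta = -S*exp(-qT)*phi(d1)*sigma/(2*sqrt(T)) - r*K*exp(-rT)*N(d2) + q*S*exp(-qT)*N(d1)
N(d1) = 0.7665634075; N(d2) = 0.6352303101; sqrt(T) = 1.4142135624
Term 1 = -100.7100 * 1.0000000000 * 0.3061678062 * 0.2700 / (2 * 1.4142135624) = -2.9434108671
Term 2 = -0.0700 * 94.3800 * 0.8693582354 * 0.6352303101 = -3.6484466315
Term 3 = 0 (no dividend yield, q = 0)
Theta = -2.9434108671 + (-3.6484466315) + (0.0000000000) = -6.591857


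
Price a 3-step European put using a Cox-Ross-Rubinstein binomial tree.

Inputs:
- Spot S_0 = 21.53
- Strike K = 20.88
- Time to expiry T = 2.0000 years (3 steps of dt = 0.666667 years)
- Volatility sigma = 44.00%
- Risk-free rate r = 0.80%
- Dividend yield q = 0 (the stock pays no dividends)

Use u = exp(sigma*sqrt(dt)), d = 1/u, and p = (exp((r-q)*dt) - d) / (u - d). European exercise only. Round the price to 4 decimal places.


dt = T/N = 0.666667
u = exp(sigma*sqrt(dt)) = 1.432267; d = 1/u = 0.698194
p = (exp((r-q)*dt) - d) / (u - d) = 0.418424
Discount per step: exp(-r*dt) = 0.994681
Stock lattice S(k, i) with i counting down-moves:
  k=0: S(0,0) = 21.5300
  k=1: S(1,0) = 30.8367; S(1,1) = 15.0321
  k=2: S(2,0) = 44.1664; S(2,1) = 21.5300; S(2,2) = 10.4953
  k=3: S(3,0) = 63.2581; S(3,1) = 30.8367; S(3,2) = 15.0321; S(3,3) = 7.3278
Terminal payoffs V(N, i) = max(K - S_T, 0):
  V(3,0) = 0.000000; V(3,1) = 0.000000; V(3,2) = 5.847886; V(3,3) = 13.552226
Backward induction: V(k, i) = exp(-r*dt) * [p * V(k+1, i) + (1-p) * V(k+1, i+1)].
  V(2,0) = exp(-r*dt) * [p*0.000000 + (1-p)*0.000000] = 0.000000
  V(2,1) = exp(-r*dt) * [p*0.000000 + (1-p)*5.847886] = 3.382901
  V(2,2) = exp(-r*dt) * [p*5.847886 + (1-p)*13.552226] = 10.273607
  V(1,0) = exp(-r*dt) * [p*0.000000 + (1-p)*3.382901] = 1.956949
  V(1,1) = exp(-r*dt) * [p*3.382901 + (1-p)*10.273607] = 7.351061
  V(0,0) = exp(-r*dt) * [p*1.956949 + (1-p)*7.351061] = 5.066940

Answer: Price = V(0,0) = 5.0669


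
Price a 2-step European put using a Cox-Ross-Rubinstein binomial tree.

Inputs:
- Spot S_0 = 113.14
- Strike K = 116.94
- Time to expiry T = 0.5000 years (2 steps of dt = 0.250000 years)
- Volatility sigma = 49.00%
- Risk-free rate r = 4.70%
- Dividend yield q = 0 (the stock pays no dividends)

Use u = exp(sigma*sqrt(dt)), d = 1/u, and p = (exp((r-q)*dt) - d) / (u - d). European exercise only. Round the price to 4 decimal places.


Answer: Price = V(0,0) = 15.2642

Derivation:
dt = T/N = 0.250000
u = exp(sigma*sqrt(dt)) = 1.277621; d = 1/u = 0.782705
p = (exp((r-q)*dt) - d) / (u - d) = 0.462936
Discount per step: exp(-r*dt) = 0.988319
Stock lattice S(k, i) with i counting down-moves:
  k=0: S(0,0) = 113.1400
  k=1: S(1,0) = 144.5501; S(1,1) = 88.5552
  k=2: S(2,0) = 184.6803; S(2,1) = 113.1400; S(2,2) = 69.3126
Terminal payoffs V(N, i) = max(K - S_T, 0):
  V(2,0) = 0.000000; V(2,1) = 3.800000; V(2,2) = 47.627450
Backward induction: V(k, i) = exp(-r*dt) * [p * V(k+1, i) + (1-p) * V(k+1, i+1)].
  V(1,0) = exp(-r*dt) * [p*0.000000 + (1-p)*3.800000] = 2.017004
  V(1,1) = exp(-r*dt) * [p*3.800000 + (1-p)*47.627450] = 27.018805
  V(0,0) = exp(-r*dt) * [p*2.017004 + (1-p)*27.018805] = 15.264161


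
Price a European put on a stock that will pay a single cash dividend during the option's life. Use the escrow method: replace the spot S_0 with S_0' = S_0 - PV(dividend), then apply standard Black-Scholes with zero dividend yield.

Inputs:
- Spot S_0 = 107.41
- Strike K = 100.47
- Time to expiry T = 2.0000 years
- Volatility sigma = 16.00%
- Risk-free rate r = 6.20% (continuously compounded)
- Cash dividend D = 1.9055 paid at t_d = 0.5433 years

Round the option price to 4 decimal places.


PV(D) = D * exp(-r * t_d) = 1.9055 * 0.96687641 = 1.84238300
S_0' = S_0 - PV(D) = 107.4100 - 1.84238300 = 105.56761700
d1 = (ln(S_0'/K) + (r + sigma^2/2)*T) / (sigma*sqrt(T)) = 0.87987282
d2 = d1 - sigma*sqrt(T) = 0.65359865
exp(-rT) = 0.88337984
N(-d1) = 0.18946411; N(-d2) = 0.25668521
P = K * exp(-rT) * N(-d2) - S_0' * N(-d1) = 100.4700 * 0.88337984 * 0.25668521 - 105.56761700 * 0.18946411 = 2.7804

Answer: Price = 2.7804


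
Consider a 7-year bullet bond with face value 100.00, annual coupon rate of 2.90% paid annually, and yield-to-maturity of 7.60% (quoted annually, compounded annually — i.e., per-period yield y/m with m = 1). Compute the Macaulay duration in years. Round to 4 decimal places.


Answer: Macaulay duration = 6.3299 years

Derivation:
Coupon per period c = face * coupon_rate / m = 2.900000
Periods per year m = 1; per-period yield y/m = 0.076000
Number of cashflows N = 7
Cashflows (t years, CF_t, discount factor 1/(1+y/m)^(m*t), PV):
  t = 1.0000: CF_t = 2.900000, DF = 0.929368, PV = 2.695167
  t = 2.0000: CF_t = 2.900000, DF = 0.863725, PV = 2.504802
  t = 3.0000: CF_t = 2.900000, DF = 0.802718, PV = 2.327883
  t = 4.0000: CF_t = 2.900000, DF = 0.746021, PV = 2.163460
  t = 5.0000: CF_t = 2.900000, DF = 0.693328, PV = 2.010651
  t = 6.0000: CF_t = 2.900000, DF = 0.644357, PV = 1.868635
  t = 7.0000: CF_t = 102.900000, DF = 0.598845, PV = 61.621104
Price P = sum_t PV_t = 75.191702
Macaulay numerator sum_t t * PV_t:
  t * PV_t at t = 1.0000: 2.695167
  t * PV_t at t = 2.0000: 5.009605
  t * PV_t at t = 3.0000: 6.983650
  t * PV_t at t = 4.0000: 8.653841
  t * PV_t at t = 5.0000: 10.053254
  t * PV_t at t = 6.0000: 11.211807
  t * PV_t at t = 7.0000: 431.347729
Macaulay duration D = (sum_t t * PV_t) / P = 475.955052 / 75.191702 = 6.329888


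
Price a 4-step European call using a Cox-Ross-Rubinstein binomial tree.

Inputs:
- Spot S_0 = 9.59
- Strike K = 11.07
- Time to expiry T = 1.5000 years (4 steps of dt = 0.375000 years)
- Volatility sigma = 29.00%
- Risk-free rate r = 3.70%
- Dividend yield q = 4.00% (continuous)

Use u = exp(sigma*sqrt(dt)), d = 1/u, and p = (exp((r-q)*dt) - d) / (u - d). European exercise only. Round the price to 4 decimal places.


Answer: Price = V(0,0) = 0.8361

Derivation:
dt = T/N = 0.375000
u = exp(sigma*sqrt(dt)) = 1.194333; d = 1/u = 0.837287
p = (exp((r-q)*dt) - d) / (u - d) = 0.452570
Discount per step: exp(-r*dt) = 0.986221
Stock lattice S(k, i) with i counting down-moves:
  k=0: S(0,0) = 9.5900
  k=1: S(1,0) = 11.4537; S(1,1) = 8.0296
  k=2: S(2,0) = 13.6795; S(2,1) = 9.5900; S(2,2) = 6.7231
  k=3: S(3,0) = 16.3379; S(3,1) = 11.4537; S(3,2) = 8.0296; S(3,3) = 5.6291
  k=4: S(4,0) = 19.5128; S(4,1) = 13.6795; S(4,2) = 9.5900; S(4,3) = 6.7231; S(4,4) = 4.7132
Terminal payoffs V(N, i) = max(S_T - K, 0):
  V(4,0) = 8.442844; V(4,1) = 2.609480; V(4,2) = 0.000000; V(4,3) = 0.000000; V(4,4) = 0.000000
Backward induction: V(k, i) = exp(-r*dt) * [p * V(k+1, i) + (1-p) * V(k+1, i+1)].
  V(3,0) = exp(-r*dt) * [p*8.442844 + (1-p)*2.609480] = 5.177153
  V(3,1) = exp(-r*dt) * [p*2.609480 + (1-p)*0.000000] = 1.164700
  V(3,2) = exp(-r*dt) * [p*0.000000 + (1-p)*0.000000] = 0.000000
  V(3,3) = exp(-r*dt) * [p*0.000000 + (1-p)*0.000000] = 0.000000
  V(2,0) = exp(-r*dt) * [p*5.177153 + (1-p)*1.164700] = 2.939546
  V(2,1) = exp(-r*dt) * [p*1.164700 + (1-p)*0.000000] = 0.519845
  V(2,2) = exp(-r*dt) * [p*0.000000 + (1-p)*0.000000] = 0.000000
  V(1,0) = exp(-r*dt) * [p*2.939546 + (1-p)*0.519845] = 1.592678
  V(1,1) = exp(-r*dt) * [p*0.519845 + (1-p)*0.000000] = 0.232025
  V(0,0) = exp(-r*dt) * [p*1.592678 + (1-p)*0.232025] = 0.836134


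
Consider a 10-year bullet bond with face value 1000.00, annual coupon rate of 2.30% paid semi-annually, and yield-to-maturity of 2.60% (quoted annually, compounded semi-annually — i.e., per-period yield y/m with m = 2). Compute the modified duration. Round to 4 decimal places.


Answer: Modified duration = 8.8581

Derivation:
Coupon per period c = face * coupon_rate / m = 11.500000
Periods per year m = 2; per-period yield y/m = 0.013000
Number of cashflows N = 20
Cashflows (t years, CF_t, discount factor 1/(1+y/m)^(m*t), PV):
  t = 0.5000: CF_t = 11.500000, DF = 0.987167, PV = 11.352419
  t = 1.0000: CF_t = 11.500000, DF = 0.974498, PV = 11.206731
  t = 1.5000: CF_t = 11.500000, DF = 0.961992, PV = 11.062913
  t = 2.0000: CF_t = 11.500000, DF = 0.949647, PV = 10.920941
  t = 2.5000: CF_t = 11.500000, DF = 0.937460, PV = 10.780791
  t = 3.0000: CF_t = 11.500000, DF = 0.925429, PV = 10.642439
  t = 3.5000: CF_t = 11.500000, DF = 0.913553, PV = 10.505863
  t = 4.0000: CF_t = 11.500000, DF = 0.901829, PV = 10.371039
  t = 4.5000: CF_t = 11.500000, DF = 0.890256, PV = 10.237946
  t = 5.0000: CF_t = 11.500000, DF = 0.878831, PV = 10.106561
  t = 5.5000: CF_t = 11.500000, DF = 0.867553, PV = 9.976861
  t = 6.0000: CF_t = 11.500000, DF = 0.856420, PV = 9.848827
  t = 6.5000: CF_t = 11.500000, DF = 0.845429, PV = 9.722435
  t = 7.0000: CF_t = 11.500000, DF = 0.834580, PV = 9.597665
  t = 7.5000: CF_t = 11.500000, DF = 0.823869, PV = 9.474497
  t = 8.0000: CF_t = 11.500000, DF = 0.813296, PV = 9.352909
  t = 8.5000: CF_t = 11.500000, DF = 0.802859, PV = 9.232882
  t = 9.0000: CF_t = 11.500000, DF = 0.792556, PV = 9.114395
  t = 9.5000: CF_t = 11.500000, DF = 0.782385, PV = 8.997428
  t = 10.0000: CF_t = 1011.500000, DF = 0.772345, PV = 781.226524
Price P = sum_t PV_t = 973.732065
First compute Macaulay numerator sum_t t * PV_t:
  t * PV_t at t = 0.5000: 5.676209
  t * PV_t at t = 1.0000: 11.206731
  t * PV_t at t = 1.5000: 16.594370
  t * PV_t at t = 2.0000: 21.841882
  t * PV_t at t = 2.5000: 26.951977
  t * PV_t at t = 3.0000: 31.927317
  t * PV_t at t = 3.5000: 36.770520
  t * PV_t at t = 4.0000: 41.484157
  t * PV_t at t = 4.5000: 46.070757
  t * PV_t at t = 5.0000: 50.532803
  t * PV_t at t = 5.5000: 54.872738
  t * PV_t at t = 6.0000: 59.092960
  t * PV_t at t = 6.5000: 63.195828
  t * PV_t at t = 7.0000: 67.183658
  t * PV_t at t = 7.5000: 71.058727
  t * PV_t at t = 8.0000: 74.823273
  t * PV_t at t = 8.5000: 78.479494
  t * PV_t at t = 9.0000: 82.029551
  t * PV_t at t = 9.5000: 85.475566
  t * PV_t at t = 10.0000: 7812.265240
Macaulay duration D = 8737.533756 / 973.732065 = 8.973242
Modified duration = D / (1 + y/m) = 8.973242 / (1 + 0.013000) = 8.858087
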